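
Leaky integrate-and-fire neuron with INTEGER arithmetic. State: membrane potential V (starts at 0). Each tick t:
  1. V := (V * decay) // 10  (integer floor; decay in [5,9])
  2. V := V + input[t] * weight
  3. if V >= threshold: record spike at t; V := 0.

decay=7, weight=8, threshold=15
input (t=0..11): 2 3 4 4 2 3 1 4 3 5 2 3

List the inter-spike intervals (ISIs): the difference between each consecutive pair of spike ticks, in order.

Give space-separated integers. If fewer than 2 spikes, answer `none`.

t=0: input=2 -> V=0 FIRE
t=1: input=3 -> V=0 FIRE
t=2: input=4 -> V=0 FIRE
t=3: input=4 -> V=0 FIRE
t=4: input=2 -> V=0 FIRE
t=5: input=3 -> V=0 FIRE
t=6: input=1 -> V=8
t=7: input=4 -> V=0 FIRE
t=8: input=3 -> V=0 FIRE
t=9: input=5 -> V=0 FIRE
t=10: input=2 -> V=0 FIRE
t=11: input=3 -> V=0 FIRE

Answer: 1 1 1 1 1 2 1 1 1 1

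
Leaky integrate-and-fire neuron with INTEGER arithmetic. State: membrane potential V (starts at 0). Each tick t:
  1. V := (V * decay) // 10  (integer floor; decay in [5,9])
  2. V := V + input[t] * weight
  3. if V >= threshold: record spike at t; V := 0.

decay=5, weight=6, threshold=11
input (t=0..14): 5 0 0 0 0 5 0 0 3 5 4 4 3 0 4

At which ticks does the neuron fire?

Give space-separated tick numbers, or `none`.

Answer: 0 5 8 9 10 11 12 14

Derivation:
t=0: input=5 -> V=0 FIRE
t=1: input=0 -> V=0
t=2: input=0 -> V=0
t=3: input=0 -> V=0
t=4: input=0 -> V=0
t=5: input=5 -> V=0 FIRE
t=6: input=0 -> V=0
t=7: input=0 -> V=0
t=8: input=3 -> V=0 FIRE
t=9: input=5 -> V=0 FIRE
t=10: input=4 -> V=0 FIRE
t=11: input=4 -> V=0 FIRE
t=12: input=3 -> V=0 FIRE
t=13: input=0 -> V=0
t=14: input=4 -> V=0 FIRE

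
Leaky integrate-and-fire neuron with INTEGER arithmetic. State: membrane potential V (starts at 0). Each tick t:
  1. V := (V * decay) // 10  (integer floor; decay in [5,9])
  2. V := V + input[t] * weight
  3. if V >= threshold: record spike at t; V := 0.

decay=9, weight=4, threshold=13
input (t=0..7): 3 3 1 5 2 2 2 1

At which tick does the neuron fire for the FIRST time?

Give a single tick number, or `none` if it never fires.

Answer: 1

Derivation:
t=0: input=3 -> V=12
t=1: input=3 -> V=0 FIRE
t=2: input=1 -> V=4
t=3: input=5 -> V=0 FIRE
t=4: input=2 -> V=8
t=5: input=2 -> V=0 FIRE
t=6: input=2 -> V=8
t=7: input=1 -> V=11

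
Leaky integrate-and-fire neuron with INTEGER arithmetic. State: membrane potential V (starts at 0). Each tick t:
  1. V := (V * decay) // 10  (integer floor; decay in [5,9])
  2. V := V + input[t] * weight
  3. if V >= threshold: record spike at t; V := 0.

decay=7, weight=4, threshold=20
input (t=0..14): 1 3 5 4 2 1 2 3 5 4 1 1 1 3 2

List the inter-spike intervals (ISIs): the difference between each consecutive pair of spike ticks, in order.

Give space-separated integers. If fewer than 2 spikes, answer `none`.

Answer: 5 1 5

Derivation:
t=0: input=1 -> V=4
t=1: input=3 -> V=14
t=2: input=5 -> V=0 FIRE
t=3: input=4 -> V=16
t=4: input=2 -> V=19
t=5: input=1 -> V=17
t=6: input=2 -> V=19
t=7: input=3 -> V=0 FIRE
t=8: input=5 -> V=0 FIRE
t=9: input=4 -> V=16
t=10: input=1 -> V=15
t=11: input=1 -> V=14
t=12: input=1 -> V=13
t=13: input=3 -> V=0 FIRE
t=14: input=2 -> V=8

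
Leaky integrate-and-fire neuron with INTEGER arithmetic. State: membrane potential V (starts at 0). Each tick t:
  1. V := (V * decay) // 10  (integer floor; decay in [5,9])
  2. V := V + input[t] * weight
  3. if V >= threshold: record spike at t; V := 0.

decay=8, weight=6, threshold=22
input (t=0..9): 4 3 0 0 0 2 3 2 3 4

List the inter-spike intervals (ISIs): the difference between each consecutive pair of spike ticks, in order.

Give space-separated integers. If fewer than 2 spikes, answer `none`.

Answer: 6 2 1

Derivation:
t=0: input=4 -> V=0 FIRE
t=1: input=3 -> V=18
t=2: input=0 -> V=14
t=3: input=0 -> V=11
t=4: input=0 -> V=8
t=5: input=2 -> V=18
t=6: input=3 -> V=0 FIRE
t=7: input=2 -> V=12
t=8: input=3 -> V=0 FIRE
t=9: input=4 -> V=0 FIRE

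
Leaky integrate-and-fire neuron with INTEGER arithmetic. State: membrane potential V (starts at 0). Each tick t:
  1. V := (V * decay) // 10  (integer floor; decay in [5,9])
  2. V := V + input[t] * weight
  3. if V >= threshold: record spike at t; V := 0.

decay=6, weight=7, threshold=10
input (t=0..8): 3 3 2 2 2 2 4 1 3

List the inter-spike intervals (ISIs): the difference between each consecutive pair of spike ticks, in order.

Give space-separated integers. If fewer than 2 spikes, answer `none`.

t=0: input=3 -> V=0 FIRE
t=1: input=3 -> V=0 FIRE
t=2: input=2 -> V=0 FIRE
t=3: input=2 -> V=0 FIRE
t=4: input=2 -> V=0 FIRE
t=5: input=2 -> V=0 FIRE
t=6: input=4 -> V=0 FIRE
t=7: input=1 -> V=7
t=8: input=3 -> V=0 FIRE

Answer: 1 1 1 1 1 1 2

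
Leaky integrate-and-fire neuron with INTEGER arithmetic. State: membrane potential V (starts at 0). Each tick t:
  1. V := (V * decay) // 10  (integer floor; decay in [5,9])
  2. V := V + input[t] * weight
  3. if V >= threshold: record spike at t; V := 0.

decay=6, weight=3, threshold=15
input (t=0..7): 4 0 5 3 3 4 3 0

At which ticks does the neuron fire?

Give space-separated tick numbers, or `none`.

Answer: 2 5

Derivation:
t=0: input=4 -> V=12
t=1: input=0 -> V=7
t=2: input=5 -> V=0 FIRE
t=3: input=3 -> V=9
t=4: input=3 -> V=14
t=5: input=4 -> V=0 FIRE
t=6: input=3 -> V=9
t=7: input=0 -> V=5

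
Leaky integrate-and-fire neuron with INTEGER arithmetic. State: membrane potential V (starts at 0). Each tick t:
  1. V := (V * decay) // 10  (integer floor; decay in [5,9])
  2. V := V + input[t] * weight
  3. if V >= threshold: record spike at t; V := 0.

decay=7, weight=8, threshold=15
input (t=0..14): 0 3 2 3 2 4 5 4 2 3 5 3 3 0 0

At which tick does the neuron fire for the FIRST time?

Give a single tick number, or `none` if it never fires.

t=0: input=0 -> V=0
t=1: input=3 -> V=0 FIRE
t=2: input=2 -> V=0 FIRE
t=3: input=3 -> V=0 FIRE
t=4: input=2 -> V=0 FIRE
t=5: input=4 -> V=0 FIRE
t=6: input=5 -> V=0 FIRE
t=7: input=4 -> V=0 FIRE
t=8: input=2 -> V=0 FIRE
t=9: input=3 -> V=0 FIRE
t=10: input=5 -> V=0 FIRE
t=11: input=3 -> V=0 FIRE
t=12: input=3 -> V=0 FIRE
t=13: input=0 -> V=0
t=14: input=0 -> V=0

Answer: 1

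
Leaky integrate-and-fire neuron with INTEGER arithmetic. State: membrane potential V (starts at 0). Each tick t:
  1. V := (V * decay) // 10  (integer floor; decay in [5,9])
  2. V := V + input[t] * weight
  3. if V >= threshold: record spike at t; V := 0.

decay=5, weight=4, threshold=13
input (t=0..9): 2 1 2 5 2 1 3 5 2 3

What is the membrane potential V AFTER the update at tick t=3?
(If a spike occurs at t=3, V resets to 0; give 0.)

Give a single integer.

Answer: 0

Derivation:
t=0: input=2 -> V=8
t=1: input=1 -> V=8
t=2: input=2 -> V=12
t=3: input=5 -> V=0 FIRE
t=4: input=2 -> V=8
t=5: input=1 -> V=8
t=6: input=3 -> V=0 FIRE
t=7: input=5 -> V=0 FIRE
t=8: input=2 -> V=8
t=9: input=3 -> V=0 FIRE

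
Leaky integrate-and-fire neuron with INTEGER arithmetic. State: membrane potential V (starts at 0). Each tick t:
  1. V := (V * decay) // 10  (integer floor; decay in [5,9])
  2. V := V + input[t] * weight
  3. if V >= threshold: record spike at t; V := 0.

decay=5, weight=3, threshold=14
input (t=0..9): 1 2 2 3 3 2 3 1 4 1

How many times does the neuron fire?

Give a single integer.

t=0: input=1 -> V=3
t=1: input=2 -> V=7
t=2: input=2 -> V=9
t=3: input=3 -> V=13
t=4: input=3 -> V=0 FIRE
t=5: input=2 -> V=6
t=6: input=3 -> V=12
t=7: input=1 -> V=9
t=8: input=4 -> V=0 FIRE
t=9: input=1 -> V=3

Answer: 2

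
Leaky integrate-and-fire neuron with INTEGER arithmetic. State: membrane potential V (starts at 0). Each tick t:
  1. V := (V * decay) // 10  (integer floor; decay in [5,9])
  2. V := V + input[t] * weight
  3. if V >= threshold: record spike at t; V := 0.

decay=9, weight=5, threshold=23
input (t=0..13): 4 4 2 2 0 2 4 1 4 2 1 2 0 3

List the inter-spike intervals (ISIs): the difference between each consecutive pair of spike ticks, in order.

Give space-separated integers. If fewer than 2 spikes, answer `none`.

t=0: input=4 -> V=20
t=1: input=4 -> V=0 FIRE
t=2: input=2 -> V=10
t=3: input=2 -> V=19
t=4: input=0 -> V=17
t=5: input=2 -> V=0 FIRE
t=6: input=4 -> V=20
t=7: input=1 -> V=0 FIRE
t=8: input=4 -> V=20
t=9: input=2 -> V=0 FIRE
t=10: input=1 -> V=5
t=11: input=2 -> V=14
t=12: input=0 -> V=12
t=13: input=3 -> V=0 FIRE

Answer: 4 2 2 4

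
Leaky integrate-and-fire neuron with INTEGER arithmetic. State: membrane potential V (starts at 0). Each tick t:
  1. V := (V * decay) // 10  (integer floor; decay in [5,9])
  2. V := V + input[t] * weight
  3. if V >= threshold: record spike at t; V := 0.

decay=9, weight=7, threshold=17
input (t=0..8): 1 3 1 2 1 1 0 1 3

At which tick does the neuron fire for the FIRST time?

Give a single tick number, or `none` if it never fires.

Answer: 1

Derivation:
t=0: input=1 -> V=7
t=1: input=3 -> V=0 FIRE
t=2: input=1 -> V=7
t=3: input=2 -> V=0 FIRE
t=4: input=1 -> V=7
t=5: input=1 -> V=13
t=6: input=0 -> V=11
t=7: input=1 -> V=16
t=8: input=3 -> V=0 FIRE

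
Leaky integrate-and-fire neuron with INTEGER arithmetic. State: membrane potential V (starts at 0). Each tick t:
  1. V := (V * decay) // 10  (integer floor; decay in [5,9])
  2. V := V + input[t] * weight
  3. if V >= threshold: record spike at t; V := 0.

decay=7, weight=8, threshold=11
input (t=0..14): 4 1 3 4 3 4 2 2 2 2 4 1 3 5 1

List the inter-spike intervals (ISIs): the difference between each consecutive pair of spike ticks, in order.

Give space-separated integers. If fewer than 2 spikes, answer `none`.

t=0: input=4 -> V=0 FIRE
t=1: input=1 -> V=8
t=2: input=3 -> V=0 FIRE
t=3: input=4 -> V=0 FIRE
t=4: input=3 -> V=0 FIRE
t=5: input=4 -> V=0 FIRE
t=6: input=2 -> V=0 FIRE
t=7: input=2 -> V=0 FIRE
t=8: input=2 -> V=0 FIRE
t=9: input=2 -> V=0 FIRE
t=10: input=4 -> V=0 FIRE
t=11: input=1 -> V=8
t=12: input=3 -> V=0 FIRE
t=13: input=5 -> V=0 FIRE
t=14: input=1 -> V=8

Answer: 2 1 1 1 1 1 1 1 1 2 1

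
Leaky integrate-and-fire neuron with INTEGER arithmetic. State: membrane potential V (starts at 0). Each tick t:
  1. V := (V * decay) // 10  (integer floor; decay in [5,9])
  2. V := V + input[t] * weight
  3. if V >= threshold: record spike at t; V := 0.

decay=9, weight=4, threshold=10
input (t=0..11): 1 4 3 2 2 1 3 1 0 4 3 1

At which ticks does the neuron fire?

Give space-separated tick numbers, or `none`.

Answer: 1 2 4 6 9 10

Derivation:
t=0: input=1 -> V=4
t=1: input=4 -> V=0 FIRE
t=2: input=3 -> V=0 FIRE
t=3: input=2 -> V=8
t=4: input=2 -> V=0 FIRE
t=5: input=1 -> V=4
t=6: input=3 -> V=0 FIRE
t=7: input=1 -> V=4
t=8: input=0 -> V=3
t=9: input=4 -> V=0 FIRE
t=10: input=3 -> V=0 FIRE
t=11: input=1 -> V=4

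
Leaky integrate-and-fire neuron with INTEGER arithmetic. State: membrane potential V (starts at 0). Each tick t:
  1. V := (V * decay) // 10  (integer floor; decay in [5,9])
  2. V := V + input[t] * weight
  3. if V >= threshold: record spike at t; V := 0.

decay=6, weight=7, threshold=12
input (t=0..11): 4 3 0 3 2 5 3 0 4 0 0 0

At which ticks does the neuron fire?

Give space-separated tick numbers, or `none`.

Answer: 0 1 3 4 5 6 8

Derivation:
t=0: input=4 -> V=0 FIRE
t=1: input=3 -> V=0 FIRE
t=2: input=0 -> V=0
t=3: input=3 -> V=0 FIRE
t=4: input=2 -> V=0 FIRE
t=5: input=5 -> V=0 FIRE
t=6: input=3 -> V=0 FIRE
t=7: input=0 -> V=0
t=8: input=4 -> V=0 FIRE
t=9: input=0 -> V=0
t=10: input=0 -> V=0
t=11: input=0 -> V=0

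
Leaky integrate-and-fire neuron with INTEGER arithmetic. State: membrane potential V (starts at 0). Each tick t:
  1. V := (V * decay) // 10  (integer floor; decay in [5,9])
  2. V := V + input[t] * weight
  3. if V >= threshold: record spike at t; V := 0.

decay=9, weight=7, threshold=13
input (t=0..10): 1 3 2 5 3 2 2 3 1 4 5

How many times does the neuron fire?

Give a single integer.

Answer: 9

Derivation:
t=0: input=1 -> V=7
t=1: input=3 -> V=0 FIRE
t=2: input=2 -> V=0 FIRE
t=3: input=5 -> V=0 FIRE
t=4: input=3 -> V=0 FIRE
t=5: input=2 -> V=0 FIRE
t=6: input=2 -> V=0 FIRE
t=7: input=3 -> V=0 FIRE
t=8: input=1 -> V=7
t=9: input=4 -> V=0 FIRE
t=10: input=5 -> V=0 FIRE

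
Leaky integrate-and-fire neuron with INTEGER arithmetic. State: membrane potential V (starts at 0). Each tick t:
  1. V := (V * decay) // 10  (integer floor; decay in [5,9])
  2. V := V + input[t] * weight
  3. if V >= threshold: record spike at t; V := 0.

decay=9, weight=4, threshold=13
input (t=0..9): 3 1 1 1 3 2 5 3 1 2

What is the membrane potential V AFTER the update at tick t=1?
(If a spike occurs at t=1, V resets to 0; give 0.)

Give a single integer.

t=0: input=3 -> V=12
t=1: input=1 -> V=0 FIRE
t=2: input=1 -> V=4
t=3: input=1 -> V=7
t=4: input=3 -> V=0 FIRE
t=5: input=2 -> V=8
t=6: input=5 -> V=0 FIRE
t=7: input=3 -> V=12
t=8: input=1 -> V=0 FIRE
t=9: input=2 -> V=8

Answer: 0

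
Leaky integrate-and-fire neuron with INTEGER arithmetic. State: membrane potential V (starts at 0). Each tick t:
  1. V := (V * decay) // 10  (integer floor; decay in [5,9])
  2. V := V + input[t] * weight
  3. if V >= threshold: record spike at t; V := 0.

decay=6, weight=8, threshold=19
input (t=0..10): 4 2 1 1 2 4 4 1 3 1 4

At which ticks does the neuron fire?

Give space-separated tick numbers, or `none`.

Answer: 0 4 5 6 8 10

Derivation:
t=0: input=4 -> V=0 FIRE
t=1: input=2 -> V=16
t=2: input=1 -> V=17
t=3: input=1 -> V=18
t=4: input=2 -> V=0 FIRE
t=5: input=4 -> V=0 FIRE
t=6: input=4 -> V=0 FIRE
t=7: input=1 -> V=8
t=8: input=3 -> V=0 FIRE
t=9: input=1 -> V=8
t=10: input=4 -> V=0 FIRE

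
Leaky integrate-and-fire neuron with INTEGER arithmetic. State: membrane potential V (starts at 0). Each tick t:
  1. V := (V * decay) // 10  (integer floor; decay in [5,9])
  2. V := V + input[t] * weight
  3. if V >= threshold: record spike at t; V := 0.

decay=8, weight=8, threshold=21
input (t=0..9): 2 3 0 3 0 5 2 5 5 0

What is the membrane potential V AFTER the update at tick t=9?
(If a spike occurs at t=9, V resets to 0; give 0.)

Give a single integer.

Answer: 0

Derivation:
t=0: input=2 -> V=16
t=1: input=3 -> V=0 FIRE
t=2: input=0 -> V=0
t=3: input=3 -> V=0 FIRE
t=4: input=0 -> V=0
t=5: input=5 -> V=0 FIRE
t=6: input=2 -> V=16
t=7: input=5 -> V=0 FIRE
t=8: input=5 -> V=0 FIRE
t=9: input=0 -> V=0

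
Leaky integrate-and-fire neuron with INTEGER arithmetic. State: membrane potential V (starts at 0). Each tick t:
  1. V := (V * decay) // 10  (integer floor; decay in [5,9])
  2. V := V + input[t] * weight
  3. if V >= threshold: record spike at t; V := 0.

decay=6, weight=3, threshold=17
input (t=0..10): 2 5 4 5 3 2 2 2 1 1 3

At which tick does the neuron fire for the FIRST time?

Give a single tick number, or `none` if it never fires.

t=0: input=2 -> V=6
t=1: input=5 -> V=0 FIRE
t=2: input=4 -> V=12
t=3: input=5 -> V=0 FIRE
t=4: input=3 -> V=9
t=5: input=2 -> V=11
t=6: input=2 -> V=12
t=7: input=2 -> V=13
t=8: input=1 -> V=10
t=9: input=1 -> V=9
t=10: input=3 -> V=14

Answer: 1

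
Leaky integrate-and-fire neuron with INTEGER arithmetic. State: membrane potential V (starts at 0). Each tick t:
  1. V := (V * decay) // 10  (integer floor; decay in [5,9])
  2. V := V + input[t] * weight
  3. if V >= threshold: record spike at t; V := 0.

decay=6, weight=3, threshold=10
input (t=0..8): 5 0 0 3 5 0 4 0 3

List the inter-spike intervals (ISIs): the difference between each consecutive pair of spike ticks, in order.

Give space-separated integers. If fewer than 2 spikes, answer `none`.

Answer: 4 2

Derivation:
t=0: input=5 -> V=0 FIRE
t=1: input=0 -> V=0
t=2: input=0 -> V=0
t=3: input=3 -> V=9
t=4: input=5 -> V=0 FIRE
t=5: input=0 -> V=0
t=6: input=4 -> V=0 FIRE
t=7: input=0 -> V=0
t=8: input=3 -> V=9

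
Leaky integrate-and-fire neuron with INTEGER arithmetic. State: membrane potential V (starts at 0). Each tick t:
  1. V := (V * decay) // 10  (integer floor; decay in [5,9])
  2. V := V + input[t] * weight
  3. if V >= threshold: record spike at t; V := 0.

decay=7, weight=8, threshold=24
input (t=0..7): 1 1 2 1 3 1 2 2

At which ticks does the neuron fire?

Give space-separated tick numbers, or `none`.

Answer: 2 4 7

Derivation:
t=0: input=1 -> V=8
t=1: input=1 -> V=13
t=2: input=2 -> V=0 FIRE
t=3: input=1 -> V=8
t=4: input=3 -> V=0 FIRE
t=5: input=1 -> V=8
t=6: input=2 -> V=21
t=7: input=2 -> V=0 FIRE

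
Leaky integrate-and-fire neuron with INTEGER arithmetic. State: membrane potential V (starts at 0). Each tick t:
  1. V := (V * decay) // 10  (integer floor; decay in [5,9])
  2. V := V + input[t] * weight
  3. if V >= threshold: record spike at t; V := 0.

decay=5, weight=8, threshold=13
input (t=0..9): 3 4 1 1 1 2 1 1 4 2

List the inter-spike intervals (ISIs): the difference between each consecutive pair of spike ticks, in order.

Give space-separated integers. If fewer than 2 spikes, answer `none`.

t=0: input=3 -> V=0 FIRE
t=1: input=4 -> V=0 FIRE
t=2: input=1 -> V=8
t=3: input=1 -> V=12
t=4: input=1 -> V=0 FIRE
t=5: input=2 -> V=0 FIRE
t=6: input=1 -> V=8
t=7: input=1 -> V=12
t=8: input=4 -> V=0 FIRE
t=9: input=2 -> V=0 FIRE

Answer: 1 3 1 3 1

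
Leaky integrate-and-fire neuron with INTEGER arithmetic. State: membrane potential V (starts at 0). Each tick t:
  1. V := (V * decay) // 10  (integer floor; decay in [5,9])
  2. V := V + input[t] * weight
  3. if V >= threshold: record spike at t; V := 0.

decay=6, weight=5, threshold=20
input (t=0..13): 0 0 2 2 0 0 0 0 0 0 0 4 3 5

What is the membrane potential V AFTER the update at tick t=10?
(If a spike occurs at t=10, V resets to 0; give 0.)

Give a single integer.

Answer: 0

Derivation:
t=0: input=0 -> V=0
t=1: input=0 -> V=0
t=2: input=2 -> V=10
t=3: input=2 -> V=16
t=4: input=0 -> V=9
t=5: input=0 -> V=5
t=6: input=0 -> V=3
t=7: input=0 -> V=1
t=8: input=0 -> V=0
t=9: input=0 -> V=0
t=10: input=0 -> V=0
t=11: input=4 -> V=0 FIRE
t=12: input=3 -> V=15
t=13: input=5 -> V=0 FIRE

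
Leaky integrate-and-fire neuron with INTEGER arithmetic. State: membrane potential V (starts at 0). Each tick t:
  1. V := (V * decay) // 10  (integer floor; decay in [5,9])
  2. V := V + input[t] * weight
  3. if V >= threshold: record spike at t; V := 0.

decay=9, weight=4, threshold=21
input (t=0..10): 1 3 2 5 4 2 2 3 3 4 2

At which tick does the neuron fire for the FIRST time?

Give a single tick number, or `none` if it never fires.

t=0: input=1 -> V=4
t=1: input=3 -> V=15
t=2: input=2 -> V=0 FIRE
t=3: input=5 -> V=20
t=4: input=4 -> V=0 FIRE
t=5: input=2 -> V=8
t=6: input=2 -> V=15
t=7: input=3 -> V=0 FIRE
t=8: input=3 -> V=12
t=9: input=4 -> V=0 FIRE
t=10: input=2 -> V=8

Answer: 2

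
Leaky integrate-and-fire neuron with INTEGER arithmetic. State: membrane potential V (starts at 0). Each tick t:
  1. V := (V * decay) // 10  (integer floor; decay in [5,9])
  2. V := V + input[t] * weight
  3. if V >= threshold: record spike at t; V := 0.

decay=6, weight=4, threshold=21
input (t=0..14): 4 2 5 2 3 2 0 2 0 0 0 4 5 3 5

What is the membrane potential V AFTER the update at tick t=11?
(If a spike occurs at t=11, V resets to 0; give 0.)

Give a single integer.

t=0: input=4 -> V=16
t=1: input=2 -> V=17
t=2: input=5 -> V=0 FIRE
t=3: input=2 -> V=8
t=4: input=3 -> V=16
t=5: input=2 -> V=17
t=6: input=0 -> V=10
t=7: input=2 -> V=14
t=8: input=0 -> V=8
t=9: input=0 -> V=4
t=10: input=0 -> V=2
t=11: input=4 -> V=17
t=12: input=5 -> V=0 FIRE
t=13: input=3 -> V=12
t=14: input=5 -> V=0 FIRE

Answer: 17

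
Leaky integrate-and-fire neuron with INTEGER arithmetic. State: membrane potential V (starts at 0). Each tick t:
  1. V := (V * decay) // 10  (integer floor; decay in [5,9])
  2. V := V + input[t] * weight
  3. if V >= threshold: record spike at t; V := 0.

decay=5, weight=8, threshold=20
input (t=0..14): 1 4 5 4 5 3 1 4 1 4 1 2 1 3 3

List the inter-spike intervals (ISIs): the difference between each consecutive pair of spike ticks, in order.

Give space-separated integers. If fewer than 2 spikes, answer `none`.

Answer: 1 1 1 1 2 2 2 2 1

Derivation:
t=0: input=1 -> V=8
t=1: input=4 -> V=0 FIRE
t=2: input=5 -> V=0 FIRE
t=3: input=4 -> V=0 FIRE
t=4: input=5 -> V=0 FIRE
t=5: input=3 -> V=0 FIRE
t=6: input=1 -> V=8
t=7: input=4 -> V=0 FIRE
t=8: input=1 -> V=8
t=9: input=4 -> V=0 FIRE
t=10: input=1 -> V=8
t=11: input=2 -> V=0 FIRE
t=12: input=1 -> V=8
t=13: input=3 -> V=0 FIRE
t=14: input=3 -> V=0 FIRE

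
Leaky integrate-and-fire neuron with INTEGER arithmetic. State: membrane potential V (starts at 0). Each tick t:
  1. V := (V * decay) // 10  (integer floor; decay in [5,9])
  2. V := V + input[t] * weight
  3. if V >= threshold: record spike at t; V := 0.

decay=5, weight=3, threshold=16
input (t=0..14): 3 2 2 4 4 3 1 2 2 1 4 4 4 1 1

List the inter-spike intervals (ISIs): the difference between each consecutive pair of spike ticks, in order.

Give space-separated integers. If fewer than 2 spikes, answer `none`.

t=0: input=3 -> V=9
t=1: input=2 -> V=10
t=2: input=2 -> V=11
t=3: input=4 -> V=0 FIRE
t=4: input=4 -> V=12
t=5: input=3 -> V=15
t=6: input=1 -> V=10
t=7: input=2 -> V=11
t=8: input=2 -> V=11
t=9: input=1 -> V=8
t=10: input=4 -> V=0 FIRE
t=11: input=4 -> V=12
t=12: input=4 -> V=0 FIRE
t=13: input=1 -> V=3
t=14: input=1 -> V=4

Answer: 7 2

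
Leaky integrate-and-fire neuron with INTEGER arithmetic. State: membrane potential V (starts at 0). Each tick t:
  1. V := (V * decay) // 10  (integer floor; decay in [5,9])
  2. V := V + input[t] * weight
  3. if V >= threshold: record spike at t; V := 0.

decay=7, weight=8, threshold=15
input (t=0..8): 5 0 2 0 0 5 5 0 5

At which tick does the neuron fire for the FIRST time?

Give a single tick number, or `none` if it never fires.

Answer: 0

Derivation:
t=0: input=5 -> V=0 FIRE
t=1: input=0 -> V=0
t=2: input=2 -> V=0 FIRE
t=3: input=0 -> V=0
t=4: input=0 -> V=0
t=5: input=5 -> V=0 FIRE
t=6: input=5 -> V=0 FIRE
t=7: input=0 -> V=0
t=8: input=5 -> V=0 FIRE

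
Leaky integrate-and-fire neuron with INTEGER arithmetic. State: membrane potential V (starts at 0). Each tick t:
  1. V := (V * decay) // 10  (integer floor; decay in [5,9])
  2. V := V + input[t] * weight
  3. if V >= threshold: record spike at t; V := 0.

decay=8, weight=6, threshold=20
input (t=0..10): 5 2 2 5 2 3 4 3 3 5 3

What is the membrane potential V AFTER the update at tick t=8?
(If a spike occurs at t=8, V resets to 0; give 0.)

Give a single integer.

t=0: input=5 -> V=0 FIRE
t=1: input=2 -> V=12
t=2: input=2 -> V=0 FIRE
t=3: input=5 -> V=0 FIRE
t=4: input=2 -> V=12
t=5: input=3 -> V=0 FIRE
t=6: input=4 -> V=0 FIRE
t=7: input=3 -> V=18
t=8: input=3 -> V=0 FIRE
t=9: input=5 -> V=0 FIRE
t=10: input=3 -> V=18

Answer: 0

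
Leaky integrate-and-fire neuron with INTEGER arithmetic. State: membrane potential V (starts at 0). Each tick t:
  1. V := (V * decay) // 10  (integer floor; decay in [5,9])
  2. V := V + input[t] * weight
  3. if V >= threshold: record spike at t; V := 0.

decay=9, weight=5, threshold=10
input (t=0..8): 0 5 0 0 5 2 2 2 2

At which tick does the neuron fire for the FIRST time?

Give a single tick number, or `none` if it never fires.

Answer: 1

Derivation:
t=0: input=0 -> V=0
t=1: input=5 -> V=0 FIRE
t=2: input=0 -> V=0
t=3: input=0 -> V=0
t=4: input=5 -> V=0 FIRE
t=5: input=2 -> V=0 FIRE
t=6: input=2 -> V=0 FIRE
t=7: input=2 -> V=0 FIRE
t=8: input=2 -> V=0 FIRE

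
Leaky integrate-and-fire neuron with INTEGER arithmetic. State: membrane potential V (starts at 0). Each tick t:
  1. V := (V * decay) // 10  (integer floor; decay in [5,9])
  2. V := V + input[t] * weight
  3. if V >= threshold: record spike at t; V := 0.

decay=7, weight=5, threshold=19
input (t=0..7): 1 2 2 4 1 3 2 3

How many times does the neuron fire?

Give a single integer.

t=0: input=1 -> V=5
t=1: input=2 -> V=13
t=2: input=2 -> V=0 FIRE
t=3: input=4 -> V=0 FIRE
t=4: input=1 -> V=5
t=5: input=3 -> V=18
t=6: input=2 -> V=0 FIRE
t=7: input=3 -> V=15

Answer: 3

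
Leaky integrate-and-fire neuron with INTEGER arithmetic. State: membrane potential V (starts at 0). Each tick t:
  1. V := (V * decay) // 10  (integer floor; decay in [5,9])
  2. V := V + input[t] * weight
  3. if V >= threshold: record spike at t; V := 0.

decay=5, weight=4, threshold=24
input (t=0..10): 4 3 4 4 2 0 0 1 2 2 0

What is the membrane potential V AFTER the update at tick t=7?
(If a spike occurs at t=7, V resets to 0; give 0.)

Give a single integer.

Answer: 6

Derivation:
t=0: input=4 -> V=16
t=1: input=3 -> V=20
t=2: input=4 -> V=0 FIRE
t=3: input=4 -> V=16
t=4: input=2 -> V=16
t=5: input=0 -> V=8
t=6: input=0 -> V=4
t=7: input=1 -> V=6
t=8: input=2 -> V=11
t=9: input=2 -> V=13
t=10: input=0 -> V=6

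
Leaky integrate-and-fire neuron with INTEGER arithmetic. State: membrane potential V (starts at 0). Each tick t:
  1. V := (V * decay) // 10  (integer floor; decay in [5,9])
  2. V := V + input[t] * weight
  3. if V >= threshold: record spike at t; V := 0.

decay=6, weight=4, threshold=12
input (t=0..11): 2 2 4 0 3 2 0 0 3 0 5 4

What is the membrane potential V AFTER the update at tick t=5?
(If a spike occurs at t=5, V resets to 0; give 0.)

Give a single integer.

Answer: 8

Derivation:
t=0: input=2 -> V=8
t=1: input=2 -> V=0 FIRE
t=2: input=4 -> V=0 FIRE
t=3: input=0 -> V=0
t=4: input=3 -> V=0 FIRE
t=5: input=2 -> V=8
t=6: input=0 -> V=4
t=7: input=0 -> V=2
t=8: input=3 -> V=0 FIRE
t=9: input=0 -> V=0
t=10: input=5 -> V=0 FIRE
t=11: input=4 -> V=0 FIRE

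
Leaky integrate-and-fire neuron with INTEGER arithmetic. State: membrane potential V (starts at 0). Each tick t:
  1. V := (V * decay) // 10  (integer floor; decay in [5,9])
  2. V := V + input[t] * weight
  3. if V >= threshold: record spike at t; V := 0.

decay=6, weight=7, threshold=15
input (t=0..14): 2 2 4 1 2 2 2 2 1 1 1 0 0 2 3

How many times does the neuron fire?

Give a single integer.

Answer: 7

Derivation:
t=0: input=2 -> V=14
t=1: input=2 -> V=0 FIRE
t=2: input=4 -> V=0 FIRE
t=3: input=1 -> V=7
t=4: input=2 -> V=0 FIRE
t=5: input=2 -> V=14
t=6: input=2 -> V=0 FIRE
t=7: input=2 -> V=14
t=8: input=1 -> V=0 FIRE
t=9: input=1 -> V=7
t=10: input=1 -> V=11
t=11: input=0 -> V=6
t=12: input=0 -> V=3
t=13: input=2 -> V=0 FIRE
t=14: input=3 -> V=0 FIRE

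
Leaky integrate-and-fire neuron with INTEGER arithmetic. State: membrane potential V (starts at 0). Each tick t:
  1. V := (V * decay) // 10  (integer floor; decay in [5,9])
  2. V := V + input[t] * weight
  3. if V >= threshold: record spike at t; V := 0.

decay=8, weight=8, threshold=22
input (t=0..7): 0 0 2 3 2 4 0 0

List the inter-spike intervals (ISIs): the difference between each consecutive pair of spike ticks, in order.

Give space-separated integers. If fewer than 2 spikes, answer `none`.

Answer: 2

Derivation:
t=0: input=0 -> V=0
t=1: input=0 -> V=0
t=2: input=2 -> V=16
t=3: input=3 -> V=0 FIRE
t=4: input=2 -> V=16
t=5: input=4 -> V=0 FIRE
t=6: input=0 -> V=0
t=7: input=0 -> V=0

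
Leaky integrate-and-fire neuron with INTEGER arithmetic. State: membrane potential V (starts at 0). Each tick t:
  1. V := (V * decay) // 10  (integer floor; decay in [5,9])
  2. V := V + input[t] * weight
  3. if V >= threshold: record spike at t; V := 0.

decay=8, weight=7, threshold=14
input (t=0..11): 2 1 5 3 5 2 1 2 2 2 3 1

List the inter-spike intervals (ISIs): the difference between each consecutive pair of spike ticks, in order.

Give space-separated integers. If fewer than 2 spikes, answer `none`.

Answer: 2 1 1 1 2 1 1 1

Derivation:
t=0: input=2 -> V=0 FIRE
t=1: input=1 -> V=7
t=2: input=5 -> V=0 FIRE
t=3: input=3 -> V=0 FIRE
t=4: input=5 -> V=0 FIRE
t=5: input=2 -> V=0 FIRE
t=6: input=1 -> V=7
t=7: input=2 -> V=0 FIRE
t=8: input=2 -> V=0 FIRE
t=9: input=2 -> V=0 FIRE
t=10: input=3 -> V=0 FIRE
t=11: input=1 -> V=7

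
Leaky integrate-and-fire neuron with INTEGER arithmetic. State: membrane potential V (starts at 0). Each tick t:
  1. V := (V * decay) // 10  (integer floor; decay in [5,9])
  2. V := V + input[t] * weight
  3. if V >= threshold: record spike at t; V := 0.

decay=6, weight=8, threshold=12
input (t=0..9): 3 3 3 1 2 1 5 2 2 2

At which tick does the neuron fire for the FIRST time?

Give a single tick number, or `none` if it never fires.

t=0: input=3 -> V=0 FIRE
t=1: input=3 -> V=0 FIRE
t=2: input=3 -> V=0 FIRE
t=3: input=1 -> V=8
t=4: input=2 -> V=0 FIRE
t=5: input=1 -> V=8
t=6: input=5 -> V=0 FIRE
t=7: input=2 -> V=0 FIRE
t=8: input=2 -> V=0 FIRE
t=9: input=2 -> V=0 FIRE

Answer: 0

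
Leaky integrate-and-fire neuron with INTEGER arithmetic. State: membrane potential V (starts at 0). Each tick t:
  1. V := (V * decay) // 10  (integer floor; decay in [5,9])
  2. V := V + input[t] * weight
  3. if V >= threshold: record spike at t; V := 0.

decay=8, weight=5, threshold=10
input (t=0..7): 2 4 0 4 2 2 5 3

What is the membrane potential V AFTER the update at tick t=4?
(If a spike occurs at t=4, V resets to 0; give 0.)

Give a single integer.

t=0: input=2 -> V=0 FIRE
t=1: input=4 -> V=0 FIRE
t=2: input=0 -> V=0
t=3: input=4 -> V=0 FIRE
t=4: input=2 -> V=0 FIRE
t=5: input=2 -> V=0 FIRE
t=6: input=5 -> V=0 FIRE
t=7: input=3 -> V=0 FIRE

Answer: 0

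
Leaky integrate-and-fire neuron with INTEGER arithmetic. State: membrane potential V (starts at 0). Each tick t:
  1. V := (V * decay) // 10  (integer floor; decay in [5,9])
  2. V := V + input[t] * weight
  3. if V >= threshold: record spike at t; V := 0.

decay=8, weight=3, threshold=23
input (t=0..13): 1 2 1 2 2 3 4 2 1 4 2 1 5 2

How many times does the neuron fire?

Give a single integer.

Answer: 2

Derivation:
t=0: input=1 -> V=3
t=1: input=2 -> V=8
t=2: input=1 -> V=9
t=3: input=2 -> V=13
t=4: input=2 -> V=16
t=5: input=3 -> V=21
t=6: input=4 -> V=0 FIRE
t=7: input=2 -> V=6
t=8: input=1 -> V=7
t=9: input=4 -> V=17
t=10: input=2 -> V=19
t=11: input=1 -> V=18
t=12: input=5 -> V=0 FIRE
t=13: input=2 -> V=6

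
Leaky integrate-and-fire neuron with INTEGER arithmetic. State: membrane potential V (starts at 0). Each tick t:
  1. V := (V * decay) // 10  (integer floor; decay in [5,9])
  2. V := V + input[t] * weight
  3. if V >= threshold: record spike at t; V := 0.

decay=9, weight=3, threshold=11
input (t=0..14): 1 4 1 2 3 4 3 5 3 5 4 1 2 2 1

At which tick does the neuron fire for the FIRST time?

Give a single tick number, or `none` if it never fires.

t=0: input=1 -> V=3
t=1: input=4 -> V=0 FIRE
t=2: input=1 -> V=3
t=3: input=2 -> V=8
t=4: input=3 -> V=0 FIRE
t=5: input=4 -> V=0 FIRE
t=6: input=3 -> V=9
t=7: input=5 -> V=0 FIRE
t=8: input=3 -> V=9
t=9: input=5 -> V=0 FIRE
t=10: input=4 -> V=0 FIRE
t=11: input=1 -> V=3
t=12: input=2 -> V=8
t=13: input=2 -> V=0 FIRE
t=14: input=1 -> V=3

Answer: 1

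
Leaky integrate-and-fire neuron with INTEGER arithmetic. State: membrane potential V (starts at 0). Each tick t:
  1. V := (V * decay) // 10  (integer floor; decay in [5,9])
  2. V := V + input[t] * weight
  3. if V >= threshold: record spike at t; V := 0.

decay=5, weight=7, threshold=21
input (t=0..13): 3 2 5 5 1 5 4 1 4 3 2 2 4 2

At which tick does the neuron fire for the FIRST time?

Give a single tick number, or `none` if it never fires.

Answer: 0

Derivation:
t=0: input=3 -> V=0 FIRE
t=1: input=2 -> V=14
t=2: input=5 -> V=0 FIRE
t=3: input=5 -> V=0 FIRE
t=4: input=1 -> V=7
t=5: input=5 -> V=0 FIRE
t=6: input=4 -> V=0 FIRE
t=7: input=1 -> V=7
t=8: input=4 -> V=0 FIRE
t=9: input=3 -> V=0 FIRE
t=10: input=2 -> V=14
t=11: input=2 -> V=0 FIRE
t=12: input=4 -> V=0 FIRE
t=13: input=2 -> V=14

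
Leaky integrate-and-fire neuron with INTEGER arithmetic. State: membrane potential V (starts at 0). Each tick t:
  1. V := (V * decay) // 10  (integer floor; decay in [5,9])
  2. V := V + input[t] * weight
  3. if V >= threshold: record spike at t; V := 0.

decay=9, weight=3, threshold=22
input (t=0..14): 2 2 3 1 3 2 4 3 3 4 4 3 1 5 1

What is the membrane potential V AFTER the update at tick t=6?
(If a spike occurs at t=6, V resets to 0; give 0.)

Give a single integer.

t=0: input=2 -> V=6
t=1: input=2 -> V=11
t=2: input=3 -> V=18
t=3: input=1 -> V=19
t=4: input=3 -> V=0 FIRE
t=5: input=2 -> V=6
t=6: input=4 -> V=17
t=7: input=3 -> V=0 FIRE
t=8: input=3 -> V=9
t=9: input=4 -> V=20
t=10: input=4 -> V=0 FIRE
t=11: input=3 -> V=9
t=12: input=1 -> V=11
t=13: input=5 -> V=0 FIRE
t=14: input=1 -> V=3

Answer: 17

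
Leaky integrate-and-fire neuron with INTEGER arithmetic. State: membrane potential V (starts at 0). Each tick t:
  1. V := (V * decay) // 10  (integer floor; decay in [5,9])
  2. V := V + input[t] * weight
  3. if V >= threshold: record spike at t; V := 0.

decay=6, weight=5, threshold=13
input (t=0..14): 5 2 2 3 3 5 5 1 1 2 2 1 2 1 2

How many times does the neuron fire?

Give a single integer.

Answer: 9

Derivation:
t=0: input=5 -> V=0 FIRE
t=1: input=2 -> V=10
t=2: input=2 -> V=0 FIRE
t=3: input=3 -> V=0 FIRE
t=4: input=3 -> V=0 FIRE
t=5: input=5 -> V=0 FIRE
t=6: input=5 -> V=0 FIRE
t=7: input=1 -> V=5
t=8: input=1 -> V=8
t=9: input=2 -> V=0 FIRE
t=10: input=2 -> V=10
t=11: input=1 -> V=11
t=12: input=2 -> V=0 FIRE
t=13: input=1 -> V=5
t=14: input=2 -> V=0 FIRE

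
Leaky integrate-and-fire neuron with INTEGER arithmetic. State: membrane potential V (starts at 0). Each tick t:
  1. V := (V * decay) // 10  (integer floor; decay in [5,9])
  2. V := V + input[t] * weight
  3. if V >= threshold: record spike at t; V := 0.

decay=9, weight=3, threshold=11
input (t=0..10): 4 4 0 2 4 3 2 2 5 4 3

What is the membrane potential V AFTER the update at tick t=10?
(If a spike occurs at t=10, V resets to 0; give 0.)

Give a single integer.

Answer: 9

Derivation:
t=0: input=4 -> V=0 FIRE
t=1: input=4 -> V=0 FIRE
t=2: input=0 -> V=0
t=3: input=2 -> V=6
t=4: input=4 -> V=0 FIRE
t=5: input=3 -> V=9
t=6: input=2 -> V=0 FIRE
t=7: input=2 -> V=6
t=8: input=5 -> V=0 FIRE
t=9: input=4 -> V=0 FIRE
t=10: input=3 -> V=9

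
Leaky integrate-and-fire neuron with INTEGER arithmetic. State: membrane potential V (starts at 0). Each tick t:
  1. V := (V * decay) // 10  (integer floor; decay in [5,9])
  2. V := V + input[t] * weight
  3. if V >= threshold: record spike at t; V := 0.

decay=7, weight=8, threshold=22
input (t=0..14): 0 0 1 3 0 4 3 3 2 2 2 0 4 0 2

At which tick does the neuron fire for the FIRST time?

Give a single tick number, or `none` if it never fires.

t=0: input=0 -> V=0
t=1: input=0 -> V=0
t=2: input=1 -> V=8
t=3: input=3 -> V=0 FIRE
t=4: input=0 -> V=0
t=5: input=4 -> V=0 FIRE
t=6: input=3 -> V=0 FIRE
t=7: input=3 -> V=0 FIRE
t=8: input=2 -> V=16
t=9: input=2 -> V=0 FIRE
t=10: input=2 -> V=16
t=11: input=0 -> V=11
t=12: input=4 -> V=0 FIRE
t=13: input=0 -> V=0
t=14: input=2 -> V=16

Answer: 3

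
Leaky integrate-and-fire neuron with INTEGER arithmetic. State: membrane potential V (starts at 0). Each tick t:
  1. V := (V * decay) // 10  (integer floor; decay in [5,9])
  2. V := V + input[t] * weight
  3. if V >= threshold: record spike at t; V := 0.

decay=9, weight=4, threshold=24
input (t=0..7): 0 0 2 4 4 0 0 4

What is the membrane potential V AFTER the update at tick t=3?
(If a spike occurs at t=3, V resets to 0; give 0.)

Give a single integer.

t=0: input=0 -> V=0
t=1: input=0 -> V=0
t=2: input=2 -> V=8
t=3: input=4 -> V=23
t=4: input=4 -> V=0 FIRE
t=5: input=0 -> V=0
t=6: input=0 -> V=0
t=7: input=4 -> V=16

Answer: 23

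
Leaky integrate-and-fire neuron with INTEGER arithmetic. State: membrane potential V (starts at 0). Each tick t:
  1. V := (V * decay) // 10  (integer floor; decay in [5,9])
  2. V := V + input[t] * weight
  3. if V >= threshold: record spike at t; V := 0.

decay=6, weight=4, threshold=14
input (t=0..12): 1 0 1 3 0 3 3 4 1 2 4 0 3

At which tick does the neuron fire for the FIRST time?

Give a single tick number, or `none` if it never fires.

Answer: 3

Derivation:
t=0: input=1 -> V=4
t=1: input=0 -> V=2
t=2: input=1 -> V=5
t=3: input=3 -> V=0 FIRE
t=4: input=0 -> V=0
t=5: input=3 -> V=12
t=6: input=3 -> V=0 FIRE
t=7: input=4 -> V=0 FIRE
t=8: input=1 -> V=4
t=9: input=2 -> V=10
t=10: input=4 -> V=0 FIRE
t=11: input=0 -> V=0
t=12: input=3 -> V=12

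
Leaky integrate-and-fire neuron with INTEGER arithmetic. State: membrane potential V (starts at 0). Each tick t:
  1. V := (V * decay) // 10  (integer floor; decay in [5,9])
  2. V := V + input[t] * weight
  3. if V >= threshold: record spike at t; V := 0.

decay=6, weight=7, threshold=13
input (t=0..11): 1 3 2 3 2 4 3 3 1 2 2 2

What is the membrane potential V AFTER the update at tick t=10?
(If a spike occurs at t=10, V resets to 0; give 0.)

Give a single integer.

Answer: 0

Derivation:
t=0: input=1 -> V=7
t=1: input=3 -> V=0 FIRE
t=2: input=2 -> V=0 FIRE
t=3: input=3 -> V=0 FIRE
t=4: input=2 -> V=0 FIRE
t=5: input=4 -> V=0 FIRE
t=6: input=3 -> V=0 FIRE
t=7: input=3 -> V=0 FIRE
t=8: input=1 -> V=7
t=9: input=2 -> V=0 FIRE
t=10: input=2 -> V=0 FIRE
t=11: input=2 -> V=0 FIRE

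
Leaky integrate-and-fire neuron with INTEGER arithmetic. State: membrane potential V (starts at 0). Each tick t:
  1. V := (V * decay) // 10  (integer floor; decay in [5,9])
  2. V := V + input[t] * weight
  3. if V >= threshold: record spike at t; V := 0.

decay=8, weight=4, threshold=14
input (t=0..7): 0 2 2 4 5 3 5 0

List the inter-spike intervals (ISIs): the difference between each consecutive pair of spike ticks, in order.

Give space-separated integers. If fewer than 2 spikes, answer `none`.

t=0: input=0 -> V=0
t=1: input=2 -> V=8
t=2: input=2 -> V=0 FIRE
t=3: input=4 -> V=0 FIRE
t=4: input=5 -> V=0 FIRE
t=5: input=3 -> V=12
t=6: input=5 -> V=0 FIRE
t=7: input=0 -> V=0

Answer: 1 1 2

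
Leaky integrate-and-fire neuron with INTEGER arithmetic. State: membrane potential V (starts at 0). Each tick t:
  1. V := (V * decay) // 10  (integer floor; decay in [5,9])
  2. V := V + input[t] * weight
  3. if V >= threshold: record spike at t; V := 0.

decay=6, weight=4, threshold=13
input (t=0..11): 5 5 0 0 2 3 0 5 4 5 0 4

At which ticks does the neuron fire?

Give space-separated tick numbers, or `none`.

Answer: 0 1 5 7 8 9 11

Derivation:
t=0: input=5 -> V=0 FIRE
t=1: input=5 -> V=0 FIRE
t=2: input=0 -> V=0
t=3: input=0 -> V=0
t=4: input=2 -> V=8
t=5: input=3 -> V=0 FIRE
t=6: input=0 -> V=0
t=7: input=5 -> V=0 FIRE
t=8: input=4 -> V=0 FIRE
t=9: input=5 -> V=0 FIRE
t=10: input=0 -> V=0
t=11: input=4 -> V=0 FIRE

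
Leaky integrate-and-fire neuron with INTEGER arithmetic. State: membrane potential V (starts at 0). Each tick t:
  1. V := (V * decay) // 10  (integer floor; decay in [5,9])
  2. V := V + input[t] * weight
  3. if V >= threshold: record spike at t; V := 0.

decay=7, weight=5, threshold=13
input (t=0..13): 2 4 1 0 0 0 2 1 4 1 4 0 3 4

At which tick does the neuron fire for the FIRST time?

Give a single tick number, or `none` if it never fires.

t=0: input=2 -> V=10
t=1: input=4 -> V=0 FIRE
t=2: input=1 -> V=5
t=3: input=0 -> V=3
t=4: input=0 -> V=2
t=5: input=0 -> V=1
t=6: input=2 -> V=10
t=7: input=1 -> V=12
t=8: input=4 -> V=0 FIRE
t=9: input=1 -> V=5
t=10: input=4 -> V=0 FIRE
t=11: input=0 -> V=0
t=12: input=3 -> V=0 FIRE
t=13: input=4 -> V=0 FIRE

Answer: 1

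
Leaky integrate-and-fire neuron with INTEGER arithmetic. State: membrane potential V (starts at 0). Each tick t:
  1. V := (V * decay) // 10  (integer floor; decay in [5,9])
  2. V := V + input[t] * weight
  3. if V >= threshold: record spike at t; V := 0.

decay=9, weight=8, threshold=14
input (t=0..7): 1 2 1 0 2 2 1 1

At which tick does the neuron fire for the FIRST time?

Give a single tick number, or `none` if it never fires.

t=0: input=1 -> V=8
t=1: input=2 -> V=0 FIRE
t=2: input=1 -> V=8
t=3: input=0 -> V=7
t=4: input=2 -> V=0 FIRE
t=5: input=2 -> V=0 FIRE
t=6: input=1 -> V=8
t=7: input=1 -> V=0 FIRE

Answer: 1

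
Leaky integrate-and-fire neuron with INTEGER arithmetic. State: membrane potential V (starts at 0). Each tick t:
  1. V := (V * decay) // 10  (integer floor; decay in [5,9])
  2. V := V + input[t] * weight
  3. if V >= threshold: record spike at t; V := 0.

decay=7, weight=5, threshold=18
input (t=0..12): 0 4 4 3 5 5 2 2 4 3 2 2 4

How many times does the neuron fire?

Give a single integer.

t=0: input=0 -> V=0
t=1: input=4 -> V=0 FIRE
t=2: input=4 -> V=0 FIRE
t=3: input=3 -> V=15
t=4: input=5 -> V=0 FIRE
t=5: input=5 -> V=0 FIRE
t=6: input=2 -> V=10
t=7: input=2 -> V=17
t=8: input=4 -> V=0 FIRE
t=9: input=3 -> V=15
t=10: input=2 -> V=0 FIRE
t=11: input=2 -> V=10
t=12: input=4 -> V=0 FIRE

Answer: 7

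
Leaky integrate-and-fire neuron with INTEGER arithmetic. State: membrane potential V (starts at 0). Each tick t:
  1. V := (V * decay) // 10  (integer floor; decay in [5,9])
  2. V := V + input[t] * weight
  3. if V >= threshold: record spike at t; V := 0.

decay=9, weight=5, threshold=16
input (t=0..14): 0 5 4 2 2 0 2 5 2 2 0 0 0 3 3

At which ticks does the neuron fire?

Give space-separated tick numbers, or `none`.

Answer: 1 2 4 7 9 14

Derivation:
t=0: input=0 -> V=0
t=1: input=5 -> V=0 FIRE
t=2: input=4 -> V=0 FIRE
t=3: input=2 -> V=10
t=4: input=2 -> V=0 FIRE
t=5: input=0 -> V=0
t=6: input=2 -> V=10
t=7: input=5 -> V=0 FIRE
t=8: input=2 -> V=10
t=9: input=2 -> V=0 FIRE
t=10: input=0 -> V=0
t=11: input=0 -> V=0
t=12: input=0 -> V=0
t=13: input=3 -> V=15
t=14: input=3 -> V=0 FIRE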